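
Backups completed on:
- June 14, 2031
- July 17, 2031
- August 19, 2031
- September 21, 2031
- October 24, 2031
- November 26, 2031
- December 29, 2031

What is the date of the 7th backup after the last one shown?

August 16, 2032

Gaps between consecutive events: 33, 33, 33, 33, 33, 33 days — a constant 33-day interval.
December 29, 2031 + 33 days = January 31, 2032.
January 31, 2032 + 33 days = March 4, 2032.
March 4, 2032 + 33 days = April 6, 2032.
April 6, 2032 + 33 days = May 9, 2032.
May 9, 2032 + 33 days = June 11, 2032.
June 11, 2032 + 33 days = July 14, 2032.
July 14, 2032 + 33 days = August 16, 2032.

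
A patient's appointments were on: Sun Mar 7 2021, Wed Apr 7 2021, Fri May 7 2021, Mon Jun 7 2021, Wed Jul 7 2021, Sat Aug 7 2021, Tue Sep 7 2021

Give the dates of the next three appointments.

Thu Oct 7 2021, Sun Nov 7 2021, Tue Dec 7 2021

The day-of-month is always 7 (31, 30, 31, 30, 31, 31 days between events).
So this recurs on the 7th of each month.
Next: October 2021 → Thu Oct 7 2021.
November 2021: Sun Nov 7 2021.
Next: December 2021 → Tue Dec 7 2021.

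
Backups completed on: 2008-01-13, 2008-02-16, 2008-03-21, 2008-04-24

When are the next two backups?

2008-05-28, 2008-07-01

The spacing is 34, 34, 34 days — always 34 days.
2008-04-24 + 34 days = 2008-05-28.
2008-05-28 + 34 days = 2008-07-01.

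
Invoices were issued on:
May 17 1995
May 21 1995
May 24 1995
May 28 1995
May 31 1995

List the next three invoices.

Jun 4 1995, Jun 7 1995, Jun 11 1995

Gaps: 4, 3, 4, 3 days — not constant, but cyclic with period 2.
The events fall on every Wednesday and Sunday.
Next Sunday: Jun 4 1995.
The following Wednesday is Jun 7 1995.
The following Sunday is Jun 11 1995.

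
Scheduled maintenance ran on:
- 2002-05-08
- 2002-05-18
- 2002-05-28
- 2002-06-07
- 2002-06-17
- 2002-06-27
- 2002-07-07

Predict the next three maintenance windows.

The spacing is 10, 10, 10, 10, 10, 10 days — always 10 days.
2002-07-07 + 10 days = 2002-07-17.
2002-07-17 + 10 days = 2002-07-27.
2002-07-27 + 10 days = 2002-08-06.

2002-07-17, 2002-07-27, 2002-08-06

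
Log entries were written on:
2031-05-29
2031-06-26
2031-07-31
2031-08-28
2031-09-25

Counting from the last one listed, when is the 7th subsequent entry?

These are Thursdays with 28, 35, 28, 28-day gaps.
Each is the final Thursday of its month — 2031-05-29 is past the 28th, so '4th Thursday' doesn't fit.
October 2031 ends with Thursday 2031-10-30.
November 2031 ends with Thursday 2031-11-27.
Last Thursday of December 2031: 2031-12-25.
January 2032 ends with Thursday 2032-01-29.
Last Thursday of February 2032: 2032-02-26.
March 2032 ends with Thursday 2032-03-25.
April 2032 ends with Thursday 2032-04-29.

2032-04-29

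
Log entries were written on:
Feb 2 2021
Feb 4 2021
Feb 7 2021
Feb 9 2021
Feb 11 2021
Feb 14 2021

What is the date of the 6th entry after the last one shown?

Feb 28 2021

The gap pattern 2, 3, 2, 2, 3 repeats every 3 events.
These are the Tuesdays, Thursdays and Sundays of each week.
The following Tuesday is Feb 16 2021.
The following Thursday is Feb 18 2021.
The following Sunday is Feb 21 2021.
The following Tuesday is Feb 23 2021.
Next Thursday: Feb 25 2021.
Next Sunday: Feb 28 2021.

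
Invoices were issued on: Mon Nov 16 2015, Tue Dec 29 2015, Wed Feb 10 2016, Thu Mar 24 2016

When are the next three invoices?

Fri May 6 2016, Sat Jun 18 2016, Sun Jul 31 2016

Gaps between consecutive events: 43, 43, 43 days — a constant 43-day interval.
Thu Mar 24 2016 + 43 days = Fri May 6 2016.
Fri May 6 2016 + 43 days = Sat Jun 18 2016.
Sat Jun 18 2016 + 43 days = Sun Jul 31 2016.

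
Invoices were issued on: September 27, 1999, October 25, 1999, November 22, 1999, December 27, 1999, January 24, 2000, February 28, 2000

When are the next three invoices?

March 27, 2000; April 24, 2000; May 22, 2000

All dates are Mondays, 28, 28, 35, 28, 35 days apart.
Specifically, the 4th Monday of each month.
4th Monday of March 2000: March 27, 2000.
April 2000 — 4th Monday is April 24, 2000.
May 2000 — 4th Monday is May 22, 2000.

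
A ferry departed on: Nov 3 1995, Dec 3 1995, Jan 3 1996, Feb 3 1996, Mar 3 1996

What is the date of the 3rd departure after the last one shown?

Each date is the 3rd; the gaps (30, 31, 31, 29) track the month lengths.
The rule is the 3rd of each month.
Next: April 1996 → Apr 3 1996.
May 1996: May 3 1996.
Next: June 1996 → Jun 3 1996.

Jun 3 1996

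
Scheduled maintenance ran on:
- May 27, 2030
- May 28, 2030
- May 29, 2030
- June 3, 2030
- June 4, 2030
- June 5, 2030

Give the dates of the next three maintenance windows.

June 10, 2030; June 11, 2030; June 12, 2030

Gaps: 1, 1, 5, 1, 1 days — not constant, but cyclic with period 3.
The events fall on every Monday, Tuesday and Wednesday.
Next Monday: June 10, 2030.
The following Tuesday is June 11, 2030.
The following Wednesday is June 12, 2030.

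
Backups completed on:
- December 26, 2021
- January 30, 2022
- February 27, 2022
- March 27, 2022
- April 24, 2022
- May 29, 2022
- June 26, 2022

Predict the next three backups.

All Sundays; the gaps (35, 28, 28, 28, 35, 28) vary with month length.
This is the last Sunday of each month.
Last Sunday of July 2022: July 31, 2022.
August 2022 ends with Sunday August 28, 2022.
September 2022 ends with Sunday September 25, 2022.

July 31, 2022; August 28, 2022; September 25, 2022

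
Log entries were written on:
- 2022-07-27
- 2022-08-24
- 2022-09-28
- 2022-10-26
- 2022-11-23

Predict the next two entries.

2022-12-28, 2023-01-25

These are Wednesdays at 28- or 35-day spacing (28, 35, 28, 28).
The pattern: 4th Wednesday of the month.
December 2022 — 4th Wednesday is 2022-12-28.
January 2023 — 4th Wednesday is 2023-01-25.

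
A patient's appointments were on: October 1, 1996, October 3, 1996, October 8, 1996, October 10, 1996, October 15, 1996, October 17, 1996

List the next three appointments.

October 22, 1996; October 24, 1996; October 29, 1996

Every event lands on a Tuesday or Thursday (gaps cycle 2, 5, 2, 5, 2).
So the schedule is: every Tuesday and Thursday.
Next Tuesday: October 22, 1996.
The following Thursday is October 24, 1996.
The following Tuesday is October 29, 1996.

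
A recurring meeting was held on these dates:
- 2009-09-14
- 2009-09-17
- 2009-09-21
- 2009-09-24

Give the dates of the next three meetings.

Gaps: 3, 4, 3 days — not constant, but cyclic with period 2.
The events fall on every Monday and Thursday.
The following Monday is 2009-09-28.
The following Thursday is 2009-10-01.
Next Monday: 2009-10-05.

2009-09-28, 2009-10-01, 2009-10-05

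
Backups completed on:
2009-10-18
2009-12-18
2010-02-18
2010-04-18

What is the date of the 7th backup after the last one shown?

The day-of-month is always 18 (61, 62, 59 days between events).
So this recurs on the 18th of every 2 months.
June 2010: 2010-06-18.
Next: August 2010 → 2010-08-18.
Next: October 2010 → 2010-10-18.
Next: December 2010 → 2010-12-18.
Next: February 2011 → 2011-02-18.
Next: April 2011 → 2011-04-18.
June 2011: 2011-06-18.

2011-06-18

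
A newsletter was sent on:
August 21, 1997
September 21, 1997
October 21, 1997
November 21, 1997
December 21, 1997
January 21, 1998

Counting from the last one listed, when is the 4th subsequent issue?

May 21, 1998

The day-of-month is always 21 (31, 30, 31, 30, 31 days between events).
So this recurs on the 21st of each month.
Next: February 1998 → February 21, 1998.
Next: March 1998 → March 21, 1998.
Next: April 1998 → April 21, 1998.
Next: May 1998 → May 21, 1998.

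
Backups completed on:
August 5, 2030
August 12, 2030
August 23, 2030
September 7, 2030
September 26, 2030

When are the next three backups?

Gaps: 7, 11, 15, 19 days — each gap is 4 larger than the previous one.
Next gap: 23 days. September 26, 2030 + 23 days = October 19, 2030.
Next gap: 27 days. October 19, 2030 + 27 days = November 15, 2030.
Next gap: 31 days. November 15, 2030 + 31 days = December 16, 2030.

October 19, 2030; November 15, 2030; December 16, 2030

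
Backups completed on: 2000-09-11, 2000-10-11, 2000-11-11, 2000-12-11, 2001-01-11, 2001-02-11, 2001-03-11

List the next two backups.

The day-of-month is always 11 (30, 31, 30, 31, 31, 28 days between events).
So this recurs on the 11th of each month.
Next: April 2001 → 2001-04-11.
May 2001: 2001-05-11.

2001-04-11, 2001-05-11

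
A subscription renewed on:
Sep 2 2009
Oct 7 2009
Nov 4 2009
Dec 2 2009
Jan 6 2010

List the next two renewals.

Gaps: 35, 28, 28, 35 days — a mix of 28 and 35. Every date is a Wednesday.
Each is the 1st Wednesday of its month.
1st Wednesday of February 2010: Feb 3 2010.
March 2010 — 1st Wednesday is Mar 3 2010.

Feb 3 2010, Mar 3 2010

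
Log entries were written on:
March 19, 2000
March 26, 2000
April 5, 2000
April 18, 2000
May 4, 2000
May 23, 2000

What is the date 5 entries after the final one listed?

Gaps: 7, 10, 13, 16, 19 days — each gap is 3 larger than the previous one.
Next gap: 22 days. May 23, 2000 + 22 days = June 14, 2000.
Next gap: 25 days. June 14, 2000 + 25 days = July 9, 2000.
Next gap: 28 days. July 9, 2000 + 28 days = August 6, 2000.
Next gap: 31 days. August 6, 2000 + 31 days = September 6, 2000.
Next gap: 34 days. September 6, 2000 + 34 days = October 10, 2000.

October 10, 2000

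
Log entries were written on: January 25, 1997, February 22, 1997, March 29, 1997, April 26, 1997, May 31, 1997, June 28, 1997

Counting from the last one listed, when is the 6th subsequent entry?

Every date is a Saturday; gaps 28, 35, 28, 35, 28 days.
Each is the last Saturday of its month (at least one falls on the 29th or later, ruling out '4th Saturday').
July 1997 ends with Saturday July 26, 1997.
August 1997 ends with Saturday August 30, 1997.
Last Saturday of September 1997: September 27, 1997.
October 1997 ends with Saturday October 25, 1997.
November 1997 ends with Saturday November 29, 1997.
December 1997 ends with Saturday December 27, 1997.

December 27, 1997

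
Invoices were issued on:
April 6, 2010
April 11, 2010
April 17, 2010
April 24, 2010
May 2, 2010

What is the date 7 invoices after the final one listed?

July 25, 2010

The spacing grows by 1 each time: 5, 6, 7, 8 days.
Next gap: 9 days. May 2, 2010 + 9 days = May 11, 2010.
Next gap: 10 days. May 11, 2010 + 10 days = May 21, 2010.
Next gap: 11 days. May 21, 2010 + 11 days = June 1, 2010.
Next gap: 12 days. June 1, 2010 + 12 days = June 13, 2010.
Next gap: 13 days. June 13, 2010 + 13 days = June 26, 2010.
Next gap: 14 days. June 26, 2010 + 14 days = July 10, 2010.
Next gap: 15 days. July 10, 2010 + 15 days = July 25, 2010.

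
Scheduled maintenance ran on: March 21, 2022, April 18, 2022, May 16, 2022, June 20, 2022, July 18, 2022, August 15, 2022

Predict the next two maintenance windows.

These are Mondays at 28- or 35-day spacing (28, 28, 35, 28, 28).
The pattern: 3rd Monday of the month.
3rd Monday of September 2022: September 19, 2022.
3rd Monday of October 2022: October 17, 2022.

September 19, 2022; October 17, 2022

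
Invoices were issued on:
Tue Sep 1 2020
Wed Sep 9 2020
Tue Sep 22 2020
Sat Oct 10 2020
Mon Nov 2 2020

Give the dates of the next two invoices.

Intervals are 8, 13, 18, 23 days — an arithmetic progression with common difference 5.
Next gap: 28 days. Mon Nov 2 2020 + 28 days = Mon Nov 30 2020.
Next gap: 33 days. Mon Nov 30 2020 + 33 days = Sat Jan 2 2021.

Mon Nov 30 2020, Sat Jan 2 2021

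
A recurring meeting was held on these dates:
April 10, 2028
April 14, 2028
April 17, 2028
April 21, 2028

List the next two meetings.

The gap pattern 4, 3, 4 repeats every 2 events.
These are the Mondays and Fridays of each week.
The following Monday is April 24, 2028.
The following Friday is April 28, 2028.

April 24, 2028; April 28, 2028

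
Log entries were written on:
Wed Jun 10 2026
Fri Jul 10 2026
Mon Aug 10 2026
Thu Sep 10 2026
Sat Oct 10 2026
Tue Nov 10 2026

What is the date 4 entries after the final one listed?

Wed Mar 10 2027

Each date is the 10th; the gaps (30, 31, 31, 30, 31) track the month lengths.
The rule is the 10th of each month.
December 2026: Thu Dec 10 2026.
January 2027: Sun Jan 10 2027.
February 2027: Wed Feb 10 2027.
March 2027: Wed Mar 10 2027.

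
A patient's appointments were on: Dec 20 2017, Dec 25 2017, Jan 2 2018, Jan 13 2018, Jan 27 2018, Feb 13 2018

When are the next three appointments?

Intervals are 5, 8, 11, 14, 17 days — an arithmetic progression with common difference 3.
Next gap: 20 days. Feb 13 2018 + 20 days = Mar 5 2018.
Next gap: 23 days. Mar 5 2018 + 23 days = Mar 28 2018.
Next gap: 26 days. Mar 28 2018 + 26 days = Apr 23 2018.

Mar 5 2018, Mar 28 2018, Apr 23 2018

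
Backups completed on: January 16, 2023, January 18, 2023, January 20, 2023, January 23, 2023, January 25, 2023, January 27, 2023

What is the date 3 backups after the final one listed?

February 3, 2023

The gap pattern 2, 2, 3, 2, 2 repeats every 3 events.
These are the Mondays, Wednesdays and Fridays of each week.
The following Monday is January 30, 2023.
The following Wednesday is February 1, 2023.
Next Friday: February 3, 2023.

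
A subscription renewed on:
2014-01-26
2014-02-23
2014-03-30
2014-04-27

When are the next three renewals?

These are Sundays with 28, 35, 28-day gaps.
Each is the final Sunday of its month — 2014-03-30 is past the 28th, so '4th Sunday' doesn't fit.
Last Sunday of May 2014: 2014-05-25.
Last Sunday of June 2014: 2014-06-29.
Last Sunday of July 2014: 2014-07-27.

2014-05-25, 2014-06-29, 2014-07-27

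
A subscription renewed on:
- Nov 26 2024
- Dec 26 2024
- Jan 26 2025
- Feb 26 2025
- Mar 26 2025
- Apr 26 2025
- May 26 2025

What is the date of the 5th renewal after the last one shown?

Oct 26 2025

Each date is the 26th; the gaps (30, 31, 31, 28, 31, 30) track the month lengths.
The rule is the 26th of each month.
Next: June 2025 → Jun 26 2025.
Next: July 2025 → Jul 26 2025.
Next: August 2025 → Aug 26 2025.
September 2025: Sep 26 2025.
October 2025: Oct 26 2025.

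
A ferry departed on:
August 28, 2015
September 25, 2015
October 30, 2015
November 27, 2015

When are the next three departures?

December 25, 2015; January 29, 2016; February 26, 2016

Every date is a Friday; gaps 28, 35, 28 days.
Each is the last Friday of its month (at least one falls on the 29th or later, ruling out '4th Friday').
Last Friday of December 2015: December 25, 2015.
Last Friday of January 2016: January 29, 2016.
Last Friday of February 2016: February 26, 2016.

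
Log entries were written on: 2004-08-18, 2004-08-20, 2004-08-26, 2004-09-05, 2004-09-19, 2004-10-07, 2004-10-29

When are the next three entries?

2004-11-24, 2004-12-24, 2005-01-27

The spacing grows by 4 each time: 2, 6, 10, 14, 18, 22 days.
Next gap: 26 days. 2004-10-29 + 26 days = 2004-11-24.
Next gap: 30 days. 2004-11-24 + 30 days = 2004-12-24.
Next gap: 34 days. 2004-12-24 + 34 days = 2005-01-27.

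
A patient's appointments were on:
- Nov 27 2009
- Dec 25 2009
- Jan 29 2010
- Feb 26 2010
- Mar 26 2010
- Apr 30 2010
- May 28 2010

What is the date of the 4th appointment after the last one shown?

Sep 24 2010

These are Fridays with 28, 35, 28, 28, 35, 28-day gaps.
Each is the final Friday of its month — Jan 29 2010 is past the 28th, so '4th Friday' doesn't fit.
Last Friday of June 2010: Jun 25 2010.
Last Friday of July 2010: Jul 30 2010.
Last Friday of August 2010: Aug 27 2010.
September 2010 ends with Friday Sep 24 2010.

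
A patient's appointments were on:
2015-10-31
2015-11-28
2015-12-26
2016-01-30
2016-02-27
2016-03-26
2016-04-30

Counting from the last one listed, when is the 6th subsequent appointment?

All Saturdays; the gaps (28, 28, 35, 28, 28, 35) vary with month length.
This is the last Saturday of each month.
Last Saturday of May 2016: 2016-05-28.
Last Saturday of June 2016: 2016-06-25.
Last Saturday of July 2016: 2016-07-30.
Last Saturday of August 2016: 2016-08-27.
September 2016 ends with Saturday 2016-09-24.
Last Saturday of October 2016: 2016-10-29.

2016-10-29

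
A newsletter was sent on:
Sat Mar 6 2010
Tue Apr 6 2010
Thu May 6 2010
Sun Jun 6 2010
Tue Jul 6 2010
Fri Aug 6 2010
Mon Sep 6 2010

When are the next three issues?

The day-of-month is always 6 (31, 30, 31, 30, 31, 31 days between events).
So this recurs on the 6th of each month.
October 2010: Wed Oct 6 2010.
Next: November 2010 → Sat Nov 6 2010.
December 2010: Mon Dec 6 2010.

Wed Oct 6 2010, Sat Nov 6 2010, Mon Dec 6 2010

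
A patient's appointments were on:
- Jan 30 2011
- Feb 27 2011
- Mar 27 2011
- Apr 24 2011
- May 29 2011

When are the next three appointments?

These are Sundays with 28, 28, 28, 35-day gaps.
Each is the final Sunday of its month — Jan 30 2011 is past the 28th, so '4th Sunday' doesn't fit.
Last Sunday of June 2011: Jun 26 2011.
Last Sunday of July 2011: Jul 31 2011.
Last Sunday of August 2011: Aug 28 2011.

Jun 26 2011, Jul 31 2011, Aug 28 2011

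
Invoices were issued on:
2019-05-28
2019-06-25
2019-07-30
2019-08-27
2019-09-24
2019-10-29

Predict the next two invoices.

2019-11-26, 2019-12-31

All Tuesdays; the gaps (28, 35, 28, 28, 35) vary with month length.
This is the last Tuesday of each month.
November 2019 ends with Tuesday 2019-11-26.
December 2019 ends with Tuesday 2019-12-31.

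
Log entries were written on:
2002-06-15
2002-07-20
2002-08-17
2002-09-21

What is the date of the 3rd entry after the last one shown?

Gaps: 35, 28, 35 days — a mix of 28 and 35. Every date is a Saturday.
Each is the 3rd Saturday of its month.
October 2002 — 3rd Saturday is 2002-10-19.
November 2002 — 3rd Saturday is 2002-11-16.
3rd Saturday of December 2002: 2002-12-21.

2002-12-21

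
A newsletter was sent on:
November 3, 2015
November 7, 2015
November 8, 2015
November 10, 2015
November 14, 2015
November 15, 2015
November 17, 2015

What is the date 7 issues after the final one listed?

December 5, 2015

Gaps: 4, 1, 2, 4, 1, 2 days — not constant, but cyclic with period 3.
The events fall on every Tuesday, Saturday and Sunday.
The following Saturday is November 21, 2015.
The following Sunday is November 22, 2015.
Next Tuesday: November 24, 2015.
The following Saturday is November 28, 2015.
The following Sunday is November 29, 2015.
Next Tuesday: December 1, 2015.
The following Saturday is December 5, 2015.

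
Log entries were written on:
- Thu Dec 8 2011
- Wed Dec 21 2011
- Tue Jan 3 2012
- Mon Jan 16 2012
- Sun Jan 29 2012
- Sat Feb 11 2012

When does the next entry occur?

Fri Feb 24 2012

Every event comes 13 days after the last (13, 13, 13, 13, 13).
Sat Feb 11 2012 + 13 days = Fri Feb 24 2012.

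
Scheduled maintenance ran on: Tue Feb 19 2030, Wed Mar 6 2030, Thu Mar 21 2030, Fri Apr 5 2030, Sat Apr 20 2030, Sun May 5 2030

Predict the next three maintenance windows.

Mon May 20 2030, Tue Jun 4 2030, Wed Jun 19 2030

Every event comes 15 days after the last (15, 15, 15, 15, 15).
Sun May 5 2030 + 15 days = Mon May 20 2030.
Mon May 20 2030 + 15 days = Tue Jun 4 2030.
Tue Jun 4 2030 + 15 days = Wed Jun 19 2030.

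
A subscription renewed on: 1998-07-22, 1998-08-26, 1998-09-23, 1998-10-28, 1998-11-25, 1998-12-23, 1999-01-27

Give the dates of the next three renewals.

These are Wednesdays at 28- or 35-day spacing (35, 28, 35, 28, 28, 35).
The pattern: 4th Wednesday of the month.
4th Wednesday of February 1999: 1999-02-24.
March 1999 — 4th Wednesday is 1999-03-24.
4th Wednesday of April 1999: 1999-04-28.

1999-02-24, 1999-03-24, 1999-04-28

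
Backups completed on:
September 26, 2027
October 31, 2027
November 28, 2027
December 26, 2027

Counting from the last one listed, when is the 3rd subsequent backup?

March 26, 2028

Every date is a Sunday; gaps 35, 28, 28 days.
Each is the last Sunday of its month (at least one falls on the 29th or later, ruling out '4th Sunday').
Last Sunday of January 2028: January 30, 2028.
Last Sunday of February 2028: February 27, 2028.
March 2028 ends with Sunday March 26, 2028.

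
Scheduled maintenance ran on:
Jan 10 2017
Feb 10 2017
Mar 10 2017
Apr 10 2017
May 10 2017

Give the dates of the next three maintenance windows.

Jun 10 2017, Jul 10 2017, Aug 10 2017

The day-of-month is always 10 (31, 28, 31, 30 days between events).
So this recurs on the 10th of each month.
June 2017: Jun 10 2017.
July 2017: Jul 10 2017.
Next: August 2017 → Aug 10 2017.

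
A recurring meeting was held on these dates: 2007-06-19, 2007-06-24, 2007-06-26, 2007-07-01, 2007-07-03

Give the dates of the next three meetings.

Gaps: 5, 2, 5, 2 days — not constant, but cyclic with period 2.
The events fall on every Tuesday and Sunday.
The following Sunday is 2007-07-08.
The following Tuesday is 2007-07-10.
The following Sunday is 2007-07-15.

2007-07-08, 2007-07-10, 2007-07-15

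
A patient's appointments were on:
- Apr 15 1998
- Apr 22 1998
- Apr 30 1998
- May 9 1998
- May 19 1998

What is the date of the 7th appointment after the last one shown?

Gaps: 7, 8, 9, 10 days — each gap is 1 larger than the previous one.
Next gap: 11 days. May 19 1998 + 11 days = May 30 1998.
Next gap: 12 days. May 30 1998 + 12 days = Jun 11 1998.
Next gap: 13 days. Jun 11 1998 + 13 days = Jun 24 1998.
Next gap: 14 days. Jun 24 1998 + 14 days = Jul 8 1998.
Next gap: 15 days. Jul 8 1998 + 15 days = Jul 23 1998.
Next gap: 16 days. Jul 23 1998 + 16 days = Aug 8 1998.
Next gap: 17 days. Aug 8 1998 + 17 days = Aug 25 1998.

Aug 25 1998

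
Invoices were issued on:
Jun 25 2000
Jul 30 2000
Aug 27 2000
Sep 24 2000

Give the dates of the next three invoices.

These are Sundays with 35, 28, 28-day gaps.
Each is the final Sunday of its month — Jul 30 2000 is past the 28th, so '4th Sunday' doesn't fit.
Last Sunday of October 2000: Oct 29 2000.
November 2000 ends with Sunday Nov 26 2000.
Last Sunday of December 2000: Dec 31 2000.

Oct 29 2000, Nov 26 2000, Dec 31 2000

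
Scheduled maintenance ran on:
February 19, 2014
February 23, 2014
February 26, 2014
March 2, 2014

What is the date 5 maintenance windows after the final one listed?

Every event lands on a Wednesday or Sunday (gaps cycle 4, 3, 4).
So the schedule is: every Wednesday and Sunday.
Next Wednesday: March 5, 2014.
The following Sunday is March 9, 2014.
Next Wednesday: March 12, 2014.
Next Sunday: March 16, 2014.
Next Wednesday: March 19, 2014.

March 19, 2014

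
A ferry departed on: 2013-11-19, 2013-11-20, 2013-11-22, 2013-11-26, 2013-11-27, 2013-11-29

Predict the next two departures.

The gap pattern 1, 2, 4, 1, 2 repeats every 3 events.
These are the Tuesdays, Wednesdays and Fridays of each week.
The following Tuesday is 2013-12-03.
The following Wednesday is 2013-12-04.

2013-12-03, 2013-12-04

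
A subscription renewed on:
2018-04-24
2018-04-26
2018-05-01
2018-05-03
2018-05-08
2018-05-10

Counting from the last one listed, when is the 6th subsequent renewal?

The gap pattern 2, 5, 2, 5, 2 repeats every 2 events.
These are the Tuesdays and Thursdays of each week.
Next Tuesday: 2018-05-15.
Next Thursday: 2018-05-17.
The following Tuesday is 2018-05-22.
The following Thursday is 2018-05-24.
Next Tuesday: 2018-05-29.
Next Thursday: 2018-05-31.

2018-05-31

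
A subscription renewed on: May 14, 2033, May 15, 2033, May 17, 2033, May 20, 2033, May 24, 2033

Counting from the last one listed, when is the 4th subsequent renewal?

June 19, 2033

The spacing grows by 1 each time: 1, 2, 3, 4 days.
Next gap: 5 days. May 24, 2033 + 5 days = May 29, 2033.
Next gap: 6 days. May 29, 2033 + 6 days = June 4, 2033.
Next gap: 7 days. June 4, 2033 + 7 days = June 11, 2033.
Next gap: 8 days. June 11, 2033 + 8 days = June 19, 2033.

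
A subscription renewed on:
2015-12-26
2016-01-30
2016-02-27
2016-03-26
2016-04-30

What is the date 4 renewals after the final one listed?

All Saturdays; the gaps (35, 28, 28, 35) vary with month length.
This is the last Saturday of each month.
May 2016 ends with Saturday 2016-05-28.
Last Saturday of June 2016: 2016-06-25.
Last Saturday of July 2016: 2016-07-30.
Last Saturday of August 2016: 2016-08-27.

2016-08-27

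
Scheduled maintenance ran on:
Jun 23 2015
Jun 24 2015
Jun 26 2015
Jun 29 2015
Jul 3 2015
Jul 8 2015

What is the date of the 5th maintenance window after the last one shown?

The spacing grows by 1 each time: 1, 2, 3, 4, 5 days.
Next gap: 6 days. Jul 8 2015 + 6 days = Jul 14 2015.
Next gap: 7 days. Jul 14 2015 + 7 days = Jul 21 2015.
Next gap: 8 days. Jul 21 2015 + 8 days = Jul 29 2015.
Next gap: 9 days. Jul 29 2015 + 9 days = Aug 7 2015.
Next gap: 10 days. Aug 7 2015 + 10 days = Aug 17 2015.

Aug 17 2015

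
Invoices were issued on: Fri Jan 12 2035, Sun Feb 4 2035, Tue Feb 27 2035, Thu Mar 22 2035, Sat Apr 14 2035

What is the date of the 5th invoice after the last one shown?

The spacing is 23, 23, 23, 23 days — always 23 days.
Sat Apr 14 2035 + 23 days = Mon May 7 2035.
Mon May 7 2035 + 23 days = Wed May 30 2035.
Wed May 30 2035 + 23 days = Fri Jun 22 2035.
Fri Jun 22 2035 + 23 days = Sun Jul 15 2035.
Sun Jul 15 2035 + 23 days = Tue Aug 7 2035.

Tue Aug 7 2035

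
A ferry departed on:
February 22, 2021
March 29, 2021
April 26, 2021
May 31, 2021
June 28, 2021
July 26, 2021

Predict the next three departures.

Every date is a Monday; gaps 35, 28, 35, 28, 28 days.
Each is the last Monday of its month (at least one falls on the 29th or later, ruling out '4th Monday').
August 2021 ends with Monday August 30, 2021.
September 2021 ends with Monday September 27, 2021.
Last Monday of October 2021: October 25, 2021.

August 30, 2021; September 27, 2021; October 25, 2021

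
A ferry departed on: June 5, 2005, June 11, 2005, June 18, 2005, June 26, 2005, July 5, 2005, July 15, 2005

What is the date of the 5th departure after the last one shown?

September 18, 2005

Intervals are 6, 7, 8, 9, 10 days — an arithmetic progression with common difference 1.
Next gap: 11 days. July 15, 2005 + 11 days = July 26, 2005.
Next gap: 12 days. July 26, 2005 + 12 days = August 7, 2005.
Next gap: 13 days. August 7, 2005 + 13 days = August 20, 2005.
Next gap: 14 days. August 20, 2005 + 14 days = September 3, 2005.
Next gap: 15 days. September 3, 2005 + 15 days = September 18, 2005.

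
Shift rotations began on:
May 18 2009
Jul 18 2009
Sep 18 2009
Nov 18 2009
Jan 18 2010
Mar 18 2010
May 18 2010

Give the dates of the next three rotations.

The day-of-month is always 18 (61, 62, 61, 61, 59, 61 days between events).
So this recurs on the 18th of every 2 months.
July 2010: Jul 18 2010.
Next: September 2010 → Sep 18 2010.
November 2010: Nov 18 2010.

Jul 18 2010, Sep 18 2010, Nov 18 2010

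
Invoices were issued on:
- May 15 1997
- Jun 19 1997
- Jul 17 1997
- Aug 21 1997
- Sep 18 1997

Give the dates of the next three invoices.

Oct 16 1997, Nov 20 1997, Dec 18 1997

Gaps: 35, 28, 35, 28 days — a mix of 28 and 35. Every date is a Thursday.
Each is the 3rd Thursday of its month.
3rd Thursday of October 1997: Oct 16 1997.
November 1997 — 3rd Thursday is Nov 20 1997.
December 1997 — 3rd Thursday is Dec 18 1997.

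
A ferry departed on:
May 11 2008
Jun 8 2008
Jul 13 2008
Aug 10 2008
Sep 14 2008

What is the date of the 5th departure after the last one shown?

These are Sundays at 28- or 35-day spacing (28, 35, 28, 35).
The pattern: 2nd Sunday of the month.
2nd Sunday of October 2008: Oct 12 2008.
2nd Sunday of November 2008: Nov 9 2008.
December 2008 — 2nd Sunday is Dec 14 2008.
January 2009 — 2nd Sunday is Jan 11 2009.
February 2009 — 2nd Sunday is Feb 8 2009.

Feb 8 2009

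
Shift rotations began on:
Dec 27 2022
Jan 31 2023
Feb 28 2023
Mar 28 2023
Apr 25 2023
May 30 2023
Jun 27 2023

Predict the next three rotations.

Jul 25 2023, Aug 29 2023, Sep 26 2023

All Tuesdays; the gaps (35, 28, 28, 28, 35, 28) vary with month length.
This is the last Tuesday of each month.
Last Tuesday of July 2023: Jul 25 2023.
August 2023 ends with Tuesday Aug 29 2023.
September 2023 ends with Tuesday Sep 26 2023.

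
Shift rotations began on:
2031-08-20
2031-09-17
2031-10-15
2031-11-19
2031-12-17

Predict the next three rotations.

2032-01-21, 2032-02-18, 2032-03-17

Gaps: 28, 28, 35, 28 days — a mix of 28 and 35. Every date is a Wednesday.
Each is the 3rd Wednesday of its month.
3rd Wednesday of January 2032: 2032-01-21.
3rd Wednesday of February 2032: 2032-02-18.
March 2032 — 3rd Wednesday is 2032-03-17.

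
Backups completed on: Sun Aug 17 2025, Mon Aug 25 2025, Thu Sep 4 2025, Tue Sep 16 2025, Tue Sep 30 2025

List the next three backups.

Intervals are 8, 10, 12, 14 days — an arithmetic progression with common difference 2.
Next gap: 16 days. Tue Sep 30 2025 + 16 days = Thu Oct 16 2025.
Next gap: 18 days. Thu Oct 16 2025 + 18 days = Mon Nov 3 2025.
Next gap: 20 days. Mon Nov 3 2025 + 20 days = Sun Nov 23 2025.

Thu Oct 16 2025, Mon Nov 3 2025, Sun Nov 23 2025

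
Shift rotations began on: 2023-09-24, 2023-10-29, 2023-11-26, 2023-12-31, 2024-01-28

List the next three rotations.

These are Sundays with 35, 28, 35, 28-day gaps.
Each is the final Sunday of its month — 2023-10-29 is past the 28th, so '4th Sunday' doesn't fit.
Last Sunday of February 2024: 2024-02-25.
March 2024 ends with Sunday 2024-03-31.
April 2024 ends with Sunday 2024-04-28.

2024-02-25, 2024-03-31, 2024-04-28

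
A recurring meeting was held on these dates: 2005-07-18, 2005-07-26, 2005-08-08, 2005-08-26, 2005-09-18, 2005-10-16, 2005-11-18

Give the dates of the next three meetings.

2005-12-26, 2006-02-07, 2006-03-27

The spacing grows by 5 each time: 8, 13, 18, 23, 28, 33 days.
Next gap: 38 days. 2005-11-18 + 38 days = 2005-12-26.
Next gap: 43 days. 2005-12-26 + 43 days = 2006-02-07.
Next gap: 48 days. 2006-02-07 + 48 days = 2006-03-27.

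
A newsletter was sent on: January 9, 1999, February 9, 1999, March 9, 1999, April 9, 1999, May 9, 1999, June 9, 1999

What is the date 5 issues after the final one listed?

November 9, 1999

The day-of-month is always 9 (31, 28, 31, 30, 31 days between events).
So this recurs on the 9th of each month.
Next: July 1999 → July 9, 1999.
Next: August 1999 → August 9, 1999.
Next: September 1999 → September 9, 1999.
Next: October 1999 → October 9, 1999.
Next: November 1999 → November 9, 1999.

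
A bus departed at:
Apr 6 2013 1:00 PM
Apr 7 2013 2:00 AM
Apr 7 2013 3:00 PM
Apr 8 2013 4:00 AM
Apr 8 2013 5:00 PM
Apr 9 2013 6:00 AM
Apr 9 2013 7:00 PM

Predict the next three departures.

Apr 10 2013 8:00 AM, Apr 10 2013 9:00 PM, Apr 11 2013 10:00 AM

Gaps: 13, 13, 13, 13, 13, 13 hours — each event is 13 hours after the previous one.
Apr 9 2013 7:00 PM + 13 h = Apr 10 2013 8:00 AM.
Apr 10 2013 8:00 AM + 13 h = Apr 10 2013 9:00 PM.
Apr 10 2013 9:00 PM + 13 h = Apr 11 2013 10:00 AM.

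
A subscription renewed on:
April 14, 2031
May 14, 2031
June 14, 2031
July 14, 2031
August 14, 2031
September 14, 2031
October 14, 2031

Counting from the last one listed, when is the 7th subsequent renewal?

May 14, 2032

Gaps: 30, 31, 30, 31, 31, 30 days — not constant. Every event is on the 14th of the month.
Pattern: the 14th of each month.
Next: November 2031 → November 14, 2031.
Next: December 2031 → December 14, 2031.
January 2032: January 14, 2032.
Next: February 2032 → February 14, 2032.
March 2032: March 14, 2032.
April 2032: April 14, 2032.
Next: May 2032 → May 14, 2032.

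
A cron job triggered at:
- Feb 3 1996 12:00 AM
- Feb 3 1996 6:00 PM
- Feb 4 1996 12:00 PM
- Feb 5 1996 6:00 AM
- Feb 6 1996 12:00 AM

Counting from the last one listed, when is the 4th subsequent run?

Gaps: 18, 18, 18, 18 hours — each event is 18 hours after the previous one.
Feb 6 1996 12:00 AM + 18 h = Feb 6 1996 6:00 PM.
Feb 6 1996 6:00 PM + 18 h = Feb 7 1996 12:00 PM.
Feb 7 1996 12:00 PM + 18 h = Feb 8 1996 6:00 AM.
Feb 8 1996 6:00 AM + 18 h = Feb 9 1996 12:00 AM.

Feb 9 1996 12:00 AM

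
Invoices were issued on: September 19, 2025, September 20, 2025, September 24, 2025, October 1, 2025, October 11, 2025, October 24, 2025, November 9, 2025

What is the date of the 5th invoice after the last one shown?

March 14, 2026

Gaps: 1, 4, 7, 10, 13, 16 days — each gap is 3 larger than the previous one.
Next gap: 19 days. November 9, 2025 + 19 days = November 28, 2025.
Next gap: 22 days. November 28, 2025 + 22 days = December 20, 2025.
Next gap: 25 days. December 20, 2025 + 25 days = January 14, 2026.
Next gap: 28 days. January 14, 2026 + 28 days = February 11, 2026.
Next gap: 31 days. February 11, 2026 + 31 days = March 14, 2026.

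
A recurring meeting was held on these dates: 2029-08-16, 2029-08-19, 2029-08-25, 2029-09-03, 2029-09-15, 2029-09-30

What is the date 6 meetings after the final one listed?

2030-03-02

The spacing grows by 3 each time: 3, 6, 9, 12, 15 days.
Next gap: 18 days. 2029-09-30 + 18 days = 2029-10-18.
Next gap: 21 days. 2029-10-18 + 21 days = 2029-11-08.
Next gap: 24 days. 2029-11-08 + 24 days = 2029-12-02.
Next gap: 27 days. 2029-12-02 + 27 days = 2029-12-29.
Next gap: 30 days. 2029-12-29 + 30 days = 2030-01-28.
Next gap: 33 days. 2030-01-28 + 33 days = 2030-03-02.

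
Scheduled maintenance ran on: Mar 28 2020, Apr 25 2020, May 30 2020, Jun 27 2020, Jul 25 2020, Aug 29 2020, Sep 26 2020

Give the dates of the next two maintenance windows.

Oct 31 2020, Nov 28 2020

All Saturdays; the gaps (28, 35, 28, 28, 35, 28) vary with month length.
This is the last Saturday of each month.
Last Saturday of October 2020: Oct 31 2020.
Last Saturday of November 2020: Nov 28 2020.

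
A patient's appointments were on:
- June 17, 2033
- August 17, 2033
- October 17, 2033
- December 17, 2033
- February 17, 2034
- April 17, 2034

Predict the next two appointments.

June 17, 2034; August 17, 2034

Gaps: 61, 61, 61, 62, 59 days — not constant. Every event is on the 17th of the month.
Pattern: the 17th of every 2 months.
Next: June 2034 → June 17, 2034.
Next: August 2034 → August 17, 2034.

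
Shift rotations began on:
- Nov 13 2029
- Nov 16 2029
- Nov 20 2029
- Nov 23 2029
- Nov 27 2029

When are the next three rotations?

Nov 30 2029, Dec 4 2029, Dec 7 2029

Gaps: 3, 4, 3, 4 days — not constant, but cyclic with period 2.
The events fall on every Tuesday and Friday.
Next Friday: Nov 30 2029.
Next Tuesday: Dec 4 2029.
Next Friday: Dec 7 2029.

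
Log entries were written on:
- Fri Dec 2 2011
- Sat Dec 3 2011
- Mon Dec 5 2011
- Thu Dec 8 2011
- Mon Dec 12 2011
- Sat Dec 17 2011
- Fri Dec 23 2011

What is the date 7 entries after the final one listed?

Fri Mar 2 2012

Intervals are 1, 2, 3, 4, 5, 6 days — an arithmetic progression with common difference 1.
Next gap: 7 days. Fri Dec 23 2011 + 7 days = Fri Dec 30 2011.
Next gap: 8 days. Fri Dec 30 2011 + 8 days = Sat Jan 7 2012.
Next gap: 9 days. Sat Jan 7 2012 + 9 days = Mon Jan 16 2012.
Next gap: 10 days. Mon Jan 16 2012 + 10 days = Thu Jan 26 2012.
Next gap: 11 days. Thu Jan 26 2012 + 11 days = Mon Feb 6 2012.
Next gap: 12 days. Mon Feb 6 2012 + 12 days = Sat Feb 18 2012.
Next gap: 13 days. Sat Feb 18 2012 + 13 days = Fri Mar 2 2012.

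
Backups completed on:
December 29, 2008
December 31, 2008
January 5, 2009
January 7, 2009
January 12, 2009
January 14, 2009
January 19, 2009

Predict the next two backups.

Gaps: 2, 5, 2, 5, 2, 5 days — not constant, but cyclic with period 2.
The events fall on every Monday and Wednesday.
The following Wednesday is January 21, 2009.
Next Monday: January 26, 2009.

January 21, 2009; January 26, 2009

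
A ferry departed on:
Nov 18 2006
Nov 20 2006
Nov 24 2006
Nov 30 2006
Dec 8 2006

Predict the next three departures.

Dec 18 2006, Dec 30 2006, Jan 13 2007

Gaps: 2, 4, 6, 8 days — each gap is 2 larger than the previous one.
Next gap: 10 days. Dec 8 2006 + 10 days = Dec 18 2006.
Next gap: 12 days. Dec 18 2006 + 12 days = Dec 30 2006.
Next gap: 14 days. Dec 30 2006 + 14 days = Jan 13 2007.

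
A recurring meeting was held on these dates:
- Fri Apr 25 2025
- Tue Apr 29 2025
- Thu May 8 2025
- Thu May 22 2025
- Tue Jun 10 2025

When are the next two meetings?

The spacing grows by 5 each time: 4, 9, 14, 19 days.
Next gap: 24 days. Tue Jun 10 2025 + 24 days = Fri Jul 4 2025.
Next gap: 29 days. Fri Jul 4 2025 + 29 days = Sat Aug 2 2025.

Fri Jul 4 2025, Sat Aug 2 2025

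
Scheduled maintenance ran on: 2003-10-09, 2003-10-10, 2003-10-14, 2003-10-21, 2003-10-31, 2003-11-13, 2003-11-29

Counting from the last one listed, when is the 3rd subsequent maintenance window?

The spacing grows by 3 each time: 1, 4, 7, 10, 13, 16 days.
Next gap: 19 days. 2003-11-29 + 19 days = 2003-12-18.
Next gap: 22 days. 2003-12-18 + 22 days = 2004-01-09.
Next gap: 25 days. 2004-01-09 + 25 days = 2004-02-03.

2004-02-03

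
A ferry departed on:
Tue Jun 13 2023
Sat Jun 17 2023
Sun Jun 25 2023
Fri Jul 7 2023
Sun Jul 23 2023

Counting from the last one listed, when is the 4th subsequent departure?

Gaps: 4, 8, 12, 16 days — each gap is 4 larger than the previous one.
Next gap: 20 days. Sun Jul 23 2023 + 20 days = Sat Aug 12 2023.
Next gap: 24 days. Sat Aug 12 2023 + 24 days = Tue Sep 5 2023.
Next gap: 28 days. Tue Sep 5 2023 + 28 days = Tue Oct 3 2023.
Next gap: 32 days. Tue Oct 3 2023 + 32 days = Sat Nov 4 2023.

Sat Nov 4 2023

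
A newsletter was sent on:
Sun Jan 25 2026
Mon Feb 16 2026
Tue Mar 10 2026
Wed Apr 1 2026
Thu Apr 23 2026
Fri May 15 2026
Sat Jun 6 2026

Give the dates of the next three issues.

Every event comes 22 days after the last (22, 22, 22, 22, 22, 22).
Sat Jun 6 2026 + 22 days = Sun Jun 28 2026.
Sun Jun 28 2026 + 22 days = Mon Jul 20 2026.
Mon Jul 20 2026 + 22 days = Tue Aug 11 2026.

Sun Jun 28 2026, Mon Jul 20 2026, Tue Aug 11 2026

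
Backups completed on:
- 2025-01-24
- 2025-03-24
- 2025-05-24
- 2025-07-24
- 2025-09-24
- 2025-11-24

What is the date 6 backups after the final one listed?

2026-11-24

Each date is the 24th; the gaps (59, 61, 61, 62, 61) track the month lengths.
The rule is the 24th of every 2 months.
January 2026: 2026-01-24.
March 2026: 2026-03-24.
May 2026: 2026-05-24.
Next: July 2026 → 2026-07-24.
Next: September 2026 → 2026-09-24.
November 2026: 2026-11-24.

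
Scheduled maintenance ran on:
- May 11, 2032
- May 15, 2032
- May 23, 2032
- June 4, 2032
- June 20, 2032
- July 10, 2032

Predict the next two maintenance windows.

August 3, 2032; August 31, 2032

Gaps: 4, 8, 12, 16, 20 days — each gap is 4 larger than the previous one.
Next gap: 24 days. July 10, 2032 + 24 days = August 3, 2032.
Next gap: 28 days. August 3, 2032 + 28 days = August 31, 2032.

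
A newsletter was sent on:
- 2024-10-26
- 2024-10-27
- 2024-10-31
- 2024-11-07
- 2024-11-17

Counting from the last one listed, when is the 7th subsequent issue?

2025-04-20

The spacing grows by 3 each time: 1, 4, 7, 10 days.
Next gap: 13 days. 2024-11-17 + 13 days = 2024-11-30.
Next gap: 16 days. 2024-11-30 + 16 days = 2024-12-16.
Next gap: 19 days. 2024-12-16 + 19 days = 2025-01-04.
Next gap: 22 days. 2025-01-04 + 22 days = 2025-01-26.
Next gap: 25 days. 2025-01-26 + 25 days = 2025-02-20.
Next gap: 28 days. 2025-02-20 + 28 days = 2025-03-20.
Next gap: 31 days. 2025-03-20 + 31 days = 2025-04-20.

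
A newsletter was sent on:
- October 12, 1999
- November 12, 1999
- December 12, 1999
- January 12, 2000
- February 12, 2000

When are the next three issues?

The day-of-month is always 12 (31, 30, 31, 31 days between events).
So this recurs on the 12th of each month.
Next: March 2000 → March 12, 2000.
April 2000: April 12, 2000.
Next: May 2000 → May 12, 2000.

March 12, 2000; April 12, 2000; May 12, 2000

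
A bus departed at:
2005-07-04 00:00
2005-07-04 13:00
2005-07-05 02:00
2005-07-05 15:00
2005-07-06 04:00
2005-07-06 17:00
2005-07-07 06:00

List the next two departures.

2005-07-07 19:00, 2005-07-08 08:00

Spacing: 13, 13, 13, 13, 13, 13 h — constant 13 h.
2005-07-07 06:00 + 13 h = 2005-07-07 19:00.
2005-07-07 19:00 + 13 h = 2005-07-08 08:00.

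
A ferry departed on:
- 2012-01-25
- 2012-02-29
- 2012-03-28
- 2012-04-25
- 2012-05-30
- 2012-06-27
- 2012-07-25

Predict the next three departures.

Every date is a Wednesday; gaps 35, 28, 28, 35, 28, 28 days.
Each is the last Wednesday of its month (at least one falls on the 29th or later, ruling out '4th Wednesday').
August 2012 ends with Wednesday 2012-08-29.
September 2012 ends with Wednesday 2012-09-26.
Last Wednesday of October 2012: 2012-10-31.

2012-08-29, 2012-09-26, 2012-10-31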